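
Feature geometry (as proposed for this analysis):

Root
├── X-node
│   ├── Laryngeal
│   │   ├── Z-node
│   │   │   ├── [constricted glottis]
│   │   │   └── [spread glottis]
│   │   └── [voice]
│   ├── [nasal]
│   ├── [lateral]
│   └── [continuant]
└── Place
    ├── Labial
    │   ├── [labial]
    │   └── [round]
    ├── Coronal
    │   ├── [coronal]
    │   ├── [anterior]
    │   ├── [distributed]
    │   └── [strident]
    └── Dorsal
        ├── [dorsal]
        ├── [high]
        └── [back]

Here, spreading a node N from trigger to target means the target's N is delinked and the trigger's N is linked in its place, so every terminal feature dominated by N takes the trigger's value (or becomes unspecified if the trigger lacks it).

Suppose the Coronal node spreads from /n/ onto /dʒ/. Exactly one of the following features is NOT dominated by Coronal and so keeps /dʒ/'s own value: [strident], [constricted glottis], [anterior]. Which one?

Under this geometry, Coronal contains [coronal], [anterior], [distributed], [strident].
[strident], [anterior] all lie under Coronal, so they are overwritten when Coronal spreads.
[constricted glottis] is not within the Coronal subtree (it hangs from Z-node), so /dʒ/'s [constricted glottis] value survives.

[constricted glottis]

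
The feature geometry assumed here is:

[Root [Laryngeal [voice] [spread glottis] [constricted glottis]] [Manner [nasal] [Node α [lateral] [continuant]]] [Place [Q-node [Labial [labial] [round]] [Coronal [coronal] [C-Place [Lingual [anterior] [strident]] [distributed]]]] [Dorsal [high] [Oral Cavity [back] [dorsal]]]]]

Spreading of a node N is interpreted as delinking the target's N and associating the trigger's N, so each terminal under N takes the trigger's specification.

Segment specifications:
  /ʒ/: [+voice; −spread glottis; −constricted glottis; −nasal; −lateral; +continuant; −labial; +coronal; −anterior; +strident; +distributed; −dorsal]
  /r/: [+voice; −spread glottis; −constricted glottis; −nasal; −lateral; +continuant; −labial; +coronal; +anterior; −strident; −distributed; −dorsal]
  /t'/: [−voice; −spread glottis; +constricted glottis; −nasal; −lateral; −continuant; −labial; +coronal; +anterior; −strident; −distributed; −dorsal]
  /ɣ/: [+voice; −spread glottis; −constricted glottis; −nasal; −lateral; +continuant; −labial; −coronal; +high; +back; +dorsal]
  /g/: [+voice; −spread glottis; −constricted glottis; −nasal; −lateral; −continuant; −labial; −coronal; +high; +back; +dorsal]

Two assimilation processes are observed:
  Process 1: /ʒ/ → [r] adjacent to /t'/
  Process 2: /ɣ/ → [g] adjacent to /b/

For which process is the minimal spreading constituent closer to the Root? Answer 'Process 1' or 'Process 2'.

Process 2

Process 1 alters [anterior], [distributed], [strident]; the lowest common ancestor is C-Place (depth 4 from Root).
Process 2 alters [continuant]; the lowest dominating node is [continuant] (depth 3 from Root).
[continuant] (depth 3) sits above C-Place (depth 4), making Process 2 the one with the higher spreading node.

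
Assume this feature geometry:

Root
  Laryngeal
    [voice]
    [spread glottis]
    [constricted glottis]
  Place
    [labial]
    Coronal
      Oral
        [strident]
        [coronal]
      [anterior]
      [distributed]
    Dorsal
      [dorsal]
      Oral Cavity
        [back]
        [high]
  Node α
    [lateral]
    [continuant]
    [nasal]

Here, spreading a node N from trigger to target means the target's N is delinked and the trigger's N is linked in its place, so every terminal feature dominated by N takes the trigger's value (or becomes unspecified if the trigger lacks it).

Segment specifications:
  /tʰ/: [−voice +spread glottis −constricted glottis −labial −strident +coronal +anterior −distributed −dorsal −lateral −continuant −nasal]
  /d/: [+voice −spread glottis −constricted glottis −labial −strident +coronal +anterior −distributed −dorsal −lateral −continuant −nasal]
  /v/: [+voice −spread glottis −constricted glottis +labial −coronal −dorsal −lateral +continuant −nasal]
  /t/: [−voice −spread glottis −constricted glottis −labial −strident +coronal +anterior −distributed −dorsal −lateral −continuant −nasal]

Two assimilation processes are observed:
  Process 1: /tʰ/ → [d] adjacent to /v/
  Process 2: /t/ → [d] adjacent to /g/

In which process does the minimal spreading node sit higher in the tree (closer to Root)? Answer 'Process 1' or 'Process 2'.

Process 1

Process 1: the features that change are [voice], [spread glottis]; the minimal node is Laryngeal (depth 1).
In Process 2, [voice] changes, so the minimal spreading node is [voice] at depth 2.
Laryngeal (depth 1) sits above [voice] (depth 2), making Process 1 the one with the higher spreading node.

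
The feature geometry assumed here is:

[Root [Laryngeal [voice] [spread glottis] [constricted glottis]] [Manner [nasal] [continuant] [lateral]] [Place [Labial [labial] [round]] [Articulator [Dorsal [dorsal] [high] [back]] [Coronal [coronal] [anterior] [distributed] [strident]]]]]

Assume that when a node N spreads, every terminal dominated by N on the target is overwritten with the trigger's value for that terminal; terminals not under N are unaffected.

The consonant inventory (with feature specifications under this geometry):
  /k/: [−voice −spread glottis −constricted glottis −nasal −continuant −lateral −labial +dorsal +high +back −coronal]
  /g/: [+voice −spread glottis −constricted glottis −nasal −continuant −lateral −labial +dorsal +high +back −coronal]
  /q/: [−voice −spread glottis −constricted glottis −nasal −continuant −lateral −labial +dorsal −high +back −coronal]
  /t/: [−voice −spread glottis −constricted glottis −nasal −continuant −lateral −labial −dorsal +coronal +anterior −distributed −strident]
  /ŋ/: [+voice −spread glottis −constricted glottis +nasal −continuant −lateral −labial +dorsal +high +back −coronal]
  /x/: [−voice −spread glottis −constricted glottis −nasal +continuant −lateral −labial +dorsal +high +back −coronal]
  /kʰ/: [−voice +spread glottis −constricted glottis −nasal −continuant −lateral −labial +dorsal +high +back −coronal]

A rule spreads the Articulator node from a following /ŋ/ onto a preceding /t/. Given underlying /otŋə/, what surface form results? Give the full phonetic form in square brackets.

Terminals under Articulator in this geometry: [dorsal], [high], [back], [coronal], [anterior], [distributed], [strident].
After delinking /t/'s Articulator and linking /ŋ/'s, the affected terminals become [+dorsal], [+high], [+back], [−coronal]; [voice], [spread glottis], [constricted glottis], … (outside Articulator) are retained from /t/.
The resulting bundle matches /k/ in the inventory; substituting it for /t/ gives [okŋə].

[okŋə]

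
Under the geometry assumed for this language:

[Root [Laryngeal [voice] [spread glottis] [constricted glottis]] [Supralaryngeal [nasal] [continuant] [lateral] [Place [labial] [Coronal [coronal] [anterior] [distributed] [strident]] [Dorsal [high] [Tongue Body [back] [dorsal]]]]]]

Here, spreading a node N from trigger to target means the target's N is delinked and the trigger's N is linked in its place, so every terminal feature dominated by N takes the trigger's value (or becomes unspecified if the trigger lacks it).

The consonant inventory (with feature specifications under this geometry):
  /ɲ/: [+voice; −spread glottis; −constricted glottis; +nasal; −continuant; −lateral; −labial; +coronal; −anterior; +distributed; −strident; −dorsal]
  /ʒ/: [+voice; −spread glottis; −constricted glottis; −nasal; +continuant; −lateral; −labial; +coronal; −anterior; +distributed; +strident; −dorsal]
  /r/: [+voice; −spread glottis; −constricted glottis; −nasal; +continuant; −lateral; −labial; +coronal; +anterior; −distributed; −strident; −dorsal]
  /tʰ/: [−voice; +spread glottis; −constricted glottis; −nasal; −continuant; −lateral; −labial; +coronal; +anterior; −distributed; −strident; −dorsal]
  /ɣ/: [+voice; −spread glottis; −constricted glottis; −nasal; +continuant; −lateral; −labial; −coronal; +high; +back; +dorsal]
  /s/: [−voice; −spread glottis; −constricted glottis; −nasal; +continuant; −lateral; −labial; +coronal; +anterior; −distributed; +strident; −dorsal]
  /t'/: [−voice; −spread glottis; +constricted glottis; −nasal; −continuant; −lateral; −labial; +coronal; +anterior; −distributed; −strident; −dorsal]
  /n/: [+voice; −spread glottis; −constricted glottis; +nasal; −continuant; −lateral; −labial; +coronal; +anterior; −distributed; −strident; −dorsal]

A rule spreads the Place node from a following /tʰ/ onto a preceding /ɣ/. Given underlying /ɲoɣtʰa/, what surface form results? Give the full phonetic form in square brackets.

Place immediately or transitively dominates [labial], [coronal], [anterior], [distributed], [strident], [high], [back], [dorsal].
The target acquires /tʰ/'s values for everything under Place — [−labial], [+coronal], [+anterior], [−distributed], [−strident], [−dorsal] — while keeping its own [voice], [spread glottis], [constricted glottis], ….
This feature bundle is that of [r], so /ɲoɣtʰa/ surfaces as [ɲortʰa].

[ɲortʰa]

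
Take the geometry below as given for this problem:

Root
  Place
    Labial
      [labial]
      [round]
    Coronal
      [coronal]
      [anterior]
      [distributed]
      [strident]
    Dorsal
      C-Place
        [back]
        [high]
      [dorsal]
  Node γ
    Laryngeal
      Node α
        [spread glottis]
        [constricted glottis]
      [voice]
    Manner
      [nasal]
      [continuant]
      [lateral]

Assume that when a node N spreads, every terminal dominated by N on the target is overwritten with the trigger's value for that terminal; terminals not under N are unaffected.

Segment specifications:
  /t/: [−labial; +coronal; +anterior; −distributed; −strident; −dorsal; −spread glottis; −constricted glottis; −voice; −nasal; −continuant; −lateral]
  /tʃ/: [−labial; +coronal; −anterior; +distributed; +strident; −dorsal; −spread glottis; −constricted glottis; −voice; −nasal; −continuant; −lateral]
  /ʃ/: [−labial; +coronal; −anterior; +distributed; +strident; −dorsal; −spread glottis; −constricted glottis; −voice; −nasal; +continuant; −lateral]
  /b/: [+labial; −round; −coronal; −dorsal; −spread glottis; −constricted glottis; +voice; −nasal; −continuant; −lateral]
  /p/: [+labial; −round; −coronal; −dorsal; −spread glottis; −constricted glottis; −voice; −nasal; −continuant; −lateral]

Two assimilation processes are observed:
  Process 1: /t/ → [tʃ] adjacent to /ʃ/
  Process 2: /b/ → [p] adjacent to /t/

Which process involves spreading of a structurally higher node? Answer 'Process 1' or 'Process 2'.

Process 1

Process 1: the features that change are [anterior], [distributed], [strident]; the minimal node is Coronal (depth 2).
Process 2 alters [voice]; the lowest dominating node is [voice] (depth 3 from Root).
Coronal is closer to Root than [voice], so Process 1 spreads the higher node.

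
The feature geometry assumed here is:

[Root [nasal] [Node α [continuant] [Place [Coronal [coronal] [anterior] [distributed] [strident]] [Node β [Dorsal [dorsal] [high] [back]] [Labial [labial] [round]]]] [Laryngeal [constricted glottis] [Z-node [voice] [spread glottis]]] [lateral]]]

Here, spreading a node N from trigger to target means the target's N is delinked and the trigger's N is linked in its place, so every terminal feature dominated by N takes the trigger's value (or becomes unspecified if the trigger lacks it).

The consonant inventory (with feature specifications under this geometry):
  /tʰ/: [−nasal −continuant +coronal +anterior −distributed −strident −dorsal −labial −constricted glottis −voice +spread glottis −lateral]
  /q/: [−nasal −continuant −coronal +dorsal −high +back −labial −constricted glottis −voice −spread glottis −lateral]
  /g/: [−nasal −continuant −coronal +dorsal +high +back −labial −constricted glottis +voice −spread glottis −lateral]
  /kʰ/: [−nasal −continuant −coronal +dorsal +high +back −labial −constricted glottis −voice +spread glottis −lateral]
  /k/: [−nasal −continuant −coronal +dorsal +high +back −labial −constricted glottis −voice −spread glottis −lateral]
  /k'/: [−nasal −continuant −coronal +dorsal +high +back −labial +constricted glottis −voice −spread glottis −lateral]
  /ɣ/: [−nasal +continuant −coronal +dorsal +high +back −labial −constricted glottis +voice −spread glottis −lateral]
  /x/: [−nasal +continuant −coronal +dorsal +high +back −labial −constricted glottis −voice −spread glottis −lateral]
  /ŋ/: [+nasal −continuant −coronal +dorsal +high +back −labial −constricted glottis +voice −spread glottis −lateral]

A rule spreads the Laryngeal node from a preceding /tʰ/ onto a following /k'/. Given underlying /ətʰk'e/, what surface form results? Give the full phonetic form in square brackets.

[ətʰkʰe]

Terminals under Laryngeal in this geometry: [constricted glottis], [voice], [spread glottis].
The target acquires /tʰ/'s values for everything under Laryngeal — [−constricted glottis], [−voice], [+spread glottis] — while keeping its own [nasal], [continuant], [coronal], ….
The resulting bundle matches /kʰ/ in the inventory; substituting it for /k'/ gives [ətʰkʰe].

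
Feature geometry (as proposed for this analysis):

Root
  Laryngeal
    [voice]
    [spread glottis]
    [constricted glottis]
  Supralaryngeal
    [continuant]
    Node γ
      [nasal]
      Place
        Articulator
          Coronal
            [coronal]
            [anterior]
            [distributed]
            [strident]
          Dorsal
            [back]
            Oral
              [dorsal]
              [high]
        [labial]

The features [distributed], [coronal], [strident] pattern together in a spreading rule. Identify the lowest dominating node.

[distributed]: Root > Supralaryngeal > Node γ > Place > Articulator > Coronal > [distributed].
[coronal]: Root > Supralaryngeal > Node γ > Place > Articulator > Coronal > [coronal].
[strident]: Root > Supralaryngeal > Node γ > Place > Articulator > Coronal > [strident].
Coronal is the lowest common ancestor — every listed feature sits under it, and no single subconstituent of Coronal covers them all.

Coronal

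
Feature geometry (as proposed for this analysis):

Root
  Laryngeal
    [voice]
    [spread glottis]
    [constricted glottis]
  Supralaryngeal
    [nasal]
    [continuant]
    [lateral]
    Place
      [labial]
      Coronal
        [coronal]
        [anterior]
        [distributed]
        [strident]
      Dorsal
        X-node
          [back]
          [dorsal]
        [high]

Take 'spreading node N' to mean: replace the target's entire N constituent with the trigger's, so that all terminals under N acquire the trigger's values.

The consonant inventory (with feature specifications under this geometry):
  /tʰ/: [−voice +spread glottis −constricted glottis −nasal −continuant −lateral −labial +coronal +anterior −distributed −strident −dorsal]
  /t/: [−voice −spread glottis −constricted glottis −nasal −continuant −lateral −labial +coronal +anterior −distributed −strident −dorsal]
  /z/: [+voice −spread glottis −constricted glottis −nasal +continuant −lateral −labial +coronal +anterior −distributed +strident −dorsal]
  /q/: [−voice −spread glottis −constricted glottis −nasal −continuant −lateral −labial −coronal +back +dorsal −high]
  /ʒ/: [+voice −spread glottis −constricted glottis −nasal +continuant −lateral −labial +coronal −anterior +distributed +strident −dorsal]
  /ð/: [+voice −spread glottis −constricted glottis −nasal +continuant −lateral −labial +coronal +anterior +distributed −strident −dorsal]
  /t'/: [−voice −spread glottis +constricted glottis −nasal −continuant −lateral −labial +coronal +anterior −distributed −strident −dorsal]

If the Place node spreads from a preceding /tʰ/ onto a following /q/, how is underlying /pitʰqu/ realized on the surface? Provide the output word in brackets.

[pitʰtu]

Place immediately or transitively dominates [labial], [coronal], [anterior], [distributed], [strident], [back], [dorsal], [high].
Spreading Place from /tʰ/ onto /q/ replaces those values with /tʰ/'s: [−labial], [+coronal], [+anterior], [−distributed], [−strident], [−dorsal]. Features outside Place ([voice], [spread glottis], [constricted glottis], …) stay as in /q/.
This feature bundle is that of [t], so /pitʰqu/ surfaces as [pitʰtu].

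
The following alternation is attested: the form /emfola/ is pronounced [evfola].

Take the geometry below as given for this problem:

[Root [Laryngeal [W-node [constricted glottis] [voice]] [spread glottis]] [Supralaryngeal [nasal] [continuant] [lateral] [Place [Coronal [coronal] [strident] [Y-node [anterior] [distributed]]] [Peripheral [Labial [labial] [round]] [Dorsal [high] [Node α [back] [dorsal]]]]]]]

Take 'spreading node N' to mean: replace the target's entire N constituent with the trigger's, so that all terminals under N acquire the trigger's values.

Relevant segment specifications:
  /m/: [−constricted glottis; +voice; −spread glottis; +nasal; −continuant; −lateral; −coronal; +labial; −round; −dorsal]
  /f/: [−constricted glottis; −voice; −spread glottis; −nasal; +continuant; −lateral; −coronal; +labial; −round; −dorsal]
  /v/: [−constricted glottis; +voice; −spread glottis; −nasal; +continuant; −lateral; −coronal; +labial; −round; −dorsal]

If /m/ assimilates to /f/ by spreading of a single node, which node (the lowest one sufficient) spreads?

/m/ and [v] differ in [nasal], [continuant]; every other specified feature is identical.
These terminals are all dominated by Supralaryngeal, and no proper subconstituent of Supralaryngeal covers them all; Supralaryngeal is their lowest common ancestor.
If Supralaryngeal spreads, every terminal under it takes /f/'s value, producing [v] as observed.
Had Root spread, [voice] would have taken /f/'s value; it stays as in /m/, confirming the spreading constituent is exactly Supralaryngeal.

Supralaryngeal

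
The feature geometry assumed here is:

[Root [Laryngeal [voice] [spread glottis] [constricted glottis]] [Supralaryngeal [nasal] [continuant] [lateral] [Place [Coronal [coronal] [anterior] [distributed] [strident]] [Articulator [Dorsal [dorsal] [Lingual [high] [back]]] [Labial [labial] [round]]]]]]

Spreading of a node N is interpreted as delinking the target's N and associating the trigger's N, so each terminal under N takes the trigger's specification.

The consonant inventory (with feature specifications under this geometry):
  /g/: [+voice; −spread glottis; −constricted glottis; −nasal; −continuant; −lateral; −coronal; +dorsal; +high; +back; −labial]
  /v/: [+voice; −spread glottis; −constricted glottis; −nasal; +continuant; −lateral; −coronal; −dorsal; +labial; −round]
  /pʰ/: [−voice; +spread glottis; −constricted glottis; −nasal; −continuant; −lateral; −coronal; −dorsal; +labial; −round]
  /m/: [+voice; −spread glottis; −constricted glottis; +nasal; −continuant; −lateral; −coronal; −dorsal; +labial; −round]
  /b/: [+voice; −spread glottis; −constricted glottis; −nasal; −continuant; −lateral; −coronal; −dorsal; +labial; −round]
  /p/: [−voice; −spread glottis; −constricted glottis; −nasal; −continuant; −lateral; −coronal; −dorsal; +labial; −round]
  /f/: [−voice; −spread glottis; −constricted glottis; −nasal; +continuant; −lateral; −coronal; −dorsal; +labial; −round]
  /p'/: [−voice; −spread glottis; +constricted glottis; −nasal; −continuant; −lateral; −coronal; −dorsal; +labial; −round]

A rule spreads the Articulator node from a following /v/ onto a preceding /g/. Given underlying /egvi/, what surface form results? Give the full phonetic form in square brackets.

[ebvi]

Articulator immediately or transitively dominates [dorsal], [high], [back], [labial], [round].
The target acquires /v/'s values for everything under Articulator — [−dorsal], [+labial], [−round] — while keeping its own [voice], [spread glottis], [constricted glottis], ….
Among the inventory, only /b/ has exactly this specification, giving the surface form [ebvi].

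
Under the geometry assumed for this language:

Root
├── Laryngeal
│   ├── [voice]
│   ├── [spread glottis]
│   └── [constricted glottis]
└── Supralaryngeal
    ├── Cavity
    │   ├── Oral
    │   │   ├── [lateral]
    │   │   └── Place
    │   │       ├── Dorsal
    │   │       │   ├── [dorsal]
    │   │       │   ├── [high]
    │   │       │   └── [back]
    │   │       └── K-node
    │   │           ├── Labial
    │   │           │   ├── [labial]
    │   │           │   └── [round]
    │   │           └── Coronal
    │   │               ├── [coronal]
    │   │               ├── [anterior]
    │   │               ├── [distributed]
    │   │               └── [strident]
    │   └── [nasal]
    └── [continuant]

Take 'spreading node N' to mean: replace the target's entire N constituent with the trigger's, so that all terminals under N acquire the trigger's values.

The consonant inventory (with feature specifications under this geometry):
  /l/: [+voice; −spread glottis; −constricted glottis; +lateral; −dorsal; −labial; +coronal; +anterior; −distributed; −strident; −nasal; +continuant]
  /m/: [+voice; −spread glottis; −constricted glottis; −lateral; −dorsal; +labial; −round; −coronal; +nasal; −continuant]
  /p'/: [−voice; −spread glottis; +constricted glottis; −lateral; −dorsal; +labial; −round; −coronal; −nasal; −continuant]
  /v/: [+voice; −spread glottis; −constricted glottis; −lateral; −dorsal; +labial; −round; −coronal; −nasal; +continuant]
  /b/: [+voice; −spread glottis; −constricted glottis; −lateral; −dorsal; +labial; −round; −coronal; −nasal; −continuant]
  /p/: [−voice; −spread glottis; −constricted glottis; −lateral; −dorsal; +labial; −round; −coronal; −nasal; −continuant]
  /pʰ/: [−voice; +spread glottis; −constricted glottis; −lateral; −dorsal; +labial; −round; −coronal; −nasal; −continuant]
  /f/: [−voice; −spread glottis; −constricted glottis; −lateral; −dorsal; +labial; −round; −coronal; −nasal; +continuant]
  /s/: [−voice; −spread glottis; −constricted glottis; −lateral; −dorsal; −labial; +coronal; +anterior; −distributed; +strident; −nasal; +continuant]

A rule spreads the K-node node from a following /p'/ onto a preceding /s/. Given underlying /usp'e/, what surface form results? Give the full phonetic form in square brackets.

K-node immediately or transitively dominates [labial], [round], [coronal], [anterior], [distributed], [strident].
After delinking /s/'s K-node and linking /p'/'s, the affected terminals become [+labial], [−round], [−coronal]; [voice], [spread glottis], [constricted glottis], … (outside K-node) are retained from /s/.
This feature bundle is that of [f], so /usp'e/ surfaces as [ufp'e].

[ufp'e]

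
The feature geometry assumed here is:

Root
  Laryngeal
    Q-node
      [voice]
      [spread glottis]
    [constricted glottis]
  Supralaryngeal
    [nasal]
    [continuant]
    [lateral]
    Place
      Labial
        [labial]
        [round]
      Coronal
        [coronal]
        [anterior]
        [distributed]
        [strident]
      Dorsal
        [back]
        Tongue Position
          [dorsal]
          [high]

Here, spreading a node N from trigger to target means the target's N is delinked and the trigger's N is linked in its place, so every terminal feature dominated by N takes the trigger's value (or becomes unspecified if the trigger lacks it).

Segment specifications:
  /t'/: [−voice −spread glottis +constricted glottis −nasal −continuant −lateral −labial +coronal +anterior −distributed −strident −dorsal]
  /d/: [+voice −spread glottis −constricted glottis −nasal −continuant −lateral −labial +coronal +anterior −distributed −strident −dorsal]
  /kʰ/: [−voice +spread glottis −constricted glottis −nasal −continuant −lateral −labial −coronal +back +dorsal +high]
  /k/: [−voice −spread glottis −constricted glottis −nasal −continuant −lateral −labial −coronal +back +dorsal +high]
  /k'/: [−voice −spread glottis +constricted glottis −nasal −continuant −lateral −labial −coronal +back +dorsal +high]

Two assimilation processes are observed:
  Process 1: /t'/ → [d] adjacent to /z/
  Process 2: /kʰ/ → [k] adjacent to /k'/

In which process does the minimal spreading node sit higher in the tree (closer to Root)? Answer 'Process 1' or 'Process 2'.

Process 1: the features that change are [voice], [constricted glottis]; the minimal node is Laryngeal (depth 1).
Process 2 alters [spread glottis]; the lowest dominating node is [spread glottis] (depth 3 from Root).
Laryngeal (depth 1) sits above [spread glottis] (depth 3), making Process 1 the one with the higher spreading node.

Process 1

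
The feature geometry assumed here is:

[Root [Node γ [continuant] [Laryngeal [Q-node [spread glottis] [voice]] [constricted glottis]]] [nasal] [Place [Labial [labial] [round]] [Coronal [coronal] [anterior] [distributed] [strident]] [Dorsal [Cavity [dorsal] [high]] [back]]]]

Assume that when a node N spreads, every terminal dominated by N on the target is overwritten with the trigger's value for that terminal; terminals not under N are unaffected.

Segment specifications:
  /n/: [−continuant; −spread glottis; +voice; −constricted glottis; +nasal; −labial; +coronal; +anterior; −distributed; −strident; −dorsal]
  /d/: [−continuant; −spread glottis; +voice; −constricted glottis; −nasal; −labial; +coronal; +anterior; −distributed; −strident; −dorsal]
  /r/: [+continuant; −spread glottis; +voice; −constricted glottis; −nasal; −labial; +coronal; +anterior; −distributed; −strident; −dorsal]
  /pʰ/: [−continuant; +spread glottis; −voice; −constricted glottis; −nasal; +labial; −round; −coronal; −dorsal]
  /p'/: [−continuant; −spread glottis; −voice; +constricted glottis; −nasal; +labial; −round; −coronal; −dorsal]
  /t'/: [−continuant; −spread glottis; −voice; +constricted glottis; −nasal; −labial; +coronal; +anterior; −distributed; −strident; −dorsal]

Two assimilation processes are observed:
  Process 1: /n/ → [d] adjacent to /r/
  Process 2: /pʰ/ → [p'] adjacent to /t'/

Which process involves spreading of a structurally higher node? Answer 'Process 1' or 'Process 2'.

Process 1

Process 1: the feature that changes is [nasal]; the minimal node is [nasal] (depth 1).
Process 2 alters [spread glottis], [constricted glottis]; the lowest common ancestor is Laryngeal (depth 2 from Root).
[nasal] (depth 1) sits above Laryngeal (depth 2), making Process 1 the one with the higher spreading node.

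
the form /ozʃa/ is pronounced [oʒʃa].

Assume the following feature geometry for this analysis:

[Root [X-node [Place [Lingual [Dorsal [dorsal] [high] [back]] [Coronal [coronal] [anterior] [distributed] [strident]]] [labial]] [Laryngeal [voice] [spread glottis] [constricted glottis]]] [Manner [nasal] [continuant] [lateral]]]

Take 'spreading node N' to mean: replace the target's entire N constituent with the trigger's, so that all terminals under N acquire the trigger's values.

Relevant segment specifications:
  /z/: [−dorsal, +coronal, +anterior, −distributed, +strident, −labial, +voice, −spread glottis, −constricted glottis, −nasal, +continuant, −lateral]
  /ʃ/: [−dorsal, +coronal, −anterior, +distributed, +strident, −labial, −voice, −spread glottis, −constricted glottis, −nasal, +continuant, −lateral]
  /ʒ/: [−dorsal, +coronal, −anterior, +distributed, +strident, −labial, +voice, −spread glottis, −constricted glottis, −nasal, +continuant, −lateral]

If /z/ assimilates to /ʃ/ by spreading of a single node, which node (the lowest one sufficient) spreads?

Comparing /z/ with its surface form [ʒ], the features that change are [anterior], [distributed].
Tracing each changed feature up the tree, the paths first meet at Coronal; any lower node misses at least one of them.
If Coronal spreads, every terminal under it takes /ʃ/'s value, producing [ʒ] as observed.
[voice] stays as in /z/ although /ʃ/ differs there, so no node dominating it spread; among the remaining candidates Coronal is the lowest that derives the output.

Coronal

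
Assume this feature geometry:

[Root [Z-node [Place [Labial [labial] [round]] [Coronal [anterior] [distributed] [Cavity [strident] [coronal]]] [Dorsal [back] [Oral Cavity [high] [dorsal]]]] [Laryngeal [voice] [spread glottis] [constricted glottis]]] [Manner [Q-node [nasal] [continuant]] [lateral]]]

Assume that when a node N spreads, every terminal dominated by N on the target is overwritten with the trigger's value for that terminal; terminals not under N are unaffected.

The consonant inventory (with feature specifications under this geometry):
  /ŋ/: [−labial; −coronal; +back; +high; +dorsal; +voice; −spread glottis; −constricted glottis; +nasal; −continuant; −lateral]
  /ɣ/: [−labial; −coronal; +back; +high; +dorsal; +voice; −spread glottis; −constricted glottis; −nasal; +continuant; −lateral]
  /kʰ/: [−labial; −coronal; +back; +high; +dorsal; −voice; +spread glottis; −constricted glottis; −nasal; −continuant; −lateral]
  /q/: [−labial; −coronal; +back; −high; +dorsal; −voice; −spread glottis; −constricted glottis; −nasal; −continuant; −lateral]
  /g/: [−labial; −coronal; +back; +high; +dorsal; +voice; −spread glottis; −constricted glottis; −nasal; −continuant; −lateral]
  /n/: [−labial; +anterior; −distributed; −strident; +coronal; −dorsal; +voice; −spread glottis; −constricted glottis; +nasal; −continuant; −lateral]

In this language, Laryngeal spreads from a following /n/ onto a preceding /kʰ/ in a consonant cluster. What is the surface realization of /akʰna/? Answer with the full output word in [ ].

Laryngeal immediately or transitively dominates [voice], [spread glottis], [constricted glottis].
After delinking /kʰ/'s Laryngeal and linking /n/'s, the affected terminals become [+voice], [−spread glottis], [−constricted glottis]; [labial], [coronal], [back], … (outside Laryngeal) are retained from /kʰ/.
The resulting bundle matches /g/ in the inventory; substituting it for /kʰ/ gives [agna].

[agna]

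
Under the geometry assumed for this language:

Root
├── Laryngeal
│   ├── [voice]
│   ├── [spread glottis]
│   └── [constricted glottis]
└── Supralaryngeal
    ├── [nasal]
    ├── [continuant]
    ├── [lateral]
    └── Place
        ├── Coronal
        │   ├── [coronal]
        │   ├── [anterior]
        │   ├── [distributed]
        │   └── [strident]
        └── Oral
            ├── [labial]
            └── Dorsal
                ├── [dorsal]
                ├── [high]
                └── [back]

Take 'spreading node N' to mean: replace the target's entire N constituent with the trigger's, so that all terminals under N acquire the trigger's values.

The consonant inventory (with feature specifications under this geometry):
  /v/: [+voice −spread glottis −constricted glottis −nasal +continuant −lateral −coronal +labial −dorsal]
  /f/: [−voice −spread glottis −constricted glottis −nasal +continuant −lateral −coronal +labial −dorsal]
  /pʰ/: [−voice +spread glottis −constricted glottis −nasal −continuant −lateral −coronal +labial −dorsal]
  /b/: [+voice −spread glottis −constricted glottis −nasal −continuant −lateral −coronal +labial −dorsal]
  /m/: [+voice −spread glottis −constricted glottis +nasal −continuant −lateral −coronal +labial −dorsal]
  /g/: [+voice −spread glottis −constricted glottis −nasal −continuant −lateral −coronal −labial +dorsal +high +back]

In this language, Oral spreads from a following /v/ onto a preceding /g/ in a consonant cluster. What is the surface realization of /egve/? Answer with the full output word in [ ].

[ebve]

Oral immediately or transitively dominates [labial], [dorsal], [high], [back].
The target acquires /v/'s values for everything under Oral — [+labial], [−dorsal] — while keeping its own [voice], [spread glottis], [constricted glottis], ….
Among the inventory, only /b/ has exactly this specification, giving the surface form [ebve].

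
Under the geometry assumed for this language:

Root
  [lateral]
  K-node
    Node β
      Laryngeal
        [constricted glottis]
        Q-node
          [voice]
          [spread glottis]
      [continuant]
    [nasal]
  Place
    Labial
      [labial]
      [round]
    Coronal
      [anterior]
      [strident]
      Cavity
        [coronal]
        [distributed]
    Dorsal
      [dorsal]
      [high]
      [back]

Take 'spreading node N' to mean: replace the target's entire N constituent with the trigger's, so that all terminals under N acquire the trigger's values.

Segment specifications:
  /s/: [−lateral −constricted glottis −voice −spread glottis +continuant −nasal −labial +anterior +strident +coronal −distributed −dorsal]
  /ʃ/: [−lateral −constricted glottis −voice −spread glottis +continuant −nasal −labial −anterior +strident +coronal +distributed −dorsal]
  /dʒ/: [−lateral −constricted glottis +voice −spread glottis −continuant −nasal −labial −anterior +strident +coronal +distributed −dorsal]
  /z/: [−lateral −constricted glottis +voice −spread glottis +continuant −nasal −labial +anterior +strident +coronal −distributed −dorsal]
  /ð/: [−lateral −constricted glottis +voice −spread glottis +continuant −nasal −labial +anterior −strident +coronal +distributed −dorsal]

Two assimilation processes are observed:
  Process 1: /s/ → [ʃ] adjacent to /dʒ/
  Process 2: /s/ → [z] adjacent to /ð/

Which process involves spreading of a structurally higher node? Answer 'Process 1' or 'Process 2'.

Process 1 alters [anterior], [distributed]; the lowest common ancestor is Coronal (depth 2 from Root).
In Process 2, [voice] changes, so the minimal spreading node is [voice] at depth 5.
Coronal (depth 2) sits above [voice] (depth 5), making Process 1 the one with the higher spreading node.

Process 1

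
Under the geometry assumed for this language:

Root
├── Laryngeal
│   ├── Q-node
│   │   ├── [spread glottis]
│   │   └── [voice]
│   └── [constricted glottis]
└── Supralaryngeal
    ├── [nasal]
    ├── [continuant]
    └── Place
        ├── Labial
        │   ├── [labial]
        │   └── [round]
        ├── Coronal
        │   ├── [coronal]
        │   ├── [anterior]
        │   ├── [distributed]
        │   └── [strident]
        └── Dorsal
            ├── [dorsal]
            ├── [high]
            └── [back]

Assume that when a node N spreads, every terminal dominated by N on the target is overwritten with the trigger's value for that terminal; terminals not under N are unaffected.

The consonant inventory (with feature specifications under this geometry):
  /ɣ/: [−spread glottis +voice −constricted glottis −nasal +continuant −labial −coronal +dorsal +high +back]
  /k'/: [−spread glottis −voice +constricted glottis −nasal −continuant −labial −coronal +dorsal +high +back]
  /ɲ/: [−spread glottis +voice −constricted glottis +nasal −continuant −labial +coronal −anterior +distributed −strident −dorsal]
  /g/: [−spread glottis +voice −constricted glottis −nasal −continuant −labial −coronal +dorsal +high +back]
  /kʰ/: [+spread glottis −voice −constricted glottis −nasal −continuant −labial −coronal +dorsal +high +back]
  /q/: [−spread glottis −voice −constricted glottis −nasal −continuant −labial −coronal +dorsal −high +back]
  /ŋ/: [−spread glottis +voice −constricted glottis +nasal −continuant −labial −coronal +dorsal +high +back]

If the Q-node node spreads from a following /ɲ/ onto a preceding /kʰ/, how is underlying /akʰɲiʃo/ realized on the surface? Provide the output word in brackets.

[agɲiʃo]

Q-node immediately or transitively dominates [spread glottis], [voice].
After delinking /kʰ/'s Q-node and linking /ɲ/'s, the affected terminals become [−spread glottis], [+voice]; [constricted glottis], [nasal], [continuant], … (outside Q-node) are retained from /kʰ/.
The resulting bundle matches /g/ in the inventory; substituting it for /kʰ/ gives [agɲiʃo].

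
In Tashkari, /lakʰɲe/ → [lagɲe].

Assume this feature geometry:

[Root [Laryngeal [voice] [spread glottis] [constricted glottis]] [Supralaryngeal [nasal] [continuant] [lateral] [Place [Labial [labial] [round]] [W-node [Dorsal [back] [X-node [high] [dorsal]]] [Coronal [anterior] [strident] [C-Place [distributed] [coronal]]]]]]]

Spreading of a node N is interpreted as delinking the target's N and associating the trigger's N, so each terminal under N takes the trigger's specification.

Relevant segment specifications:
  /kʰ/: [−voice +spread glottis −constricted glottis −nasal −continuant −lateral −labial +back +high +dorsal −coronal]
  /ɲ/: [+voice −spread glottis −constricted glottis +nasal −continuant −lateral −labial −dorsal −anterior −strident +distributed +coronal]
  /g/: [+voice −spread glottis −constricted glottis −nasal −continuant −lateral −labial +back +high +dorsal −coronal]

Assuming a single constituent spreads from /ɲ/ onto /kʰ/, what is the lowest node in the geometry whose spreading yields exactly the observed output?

Laryngeal

/kʰ/ and [g] differ in [voice], [spread glottis]; every other specified feature is identical.
These terminals are all dominated by Laryngeal, and no proper subconstituent of Laryngeal covers them all; Laryngeal is their lowest common ancestor.
If Laryngeal spreads, every terminal under it takes /ɲ/'s value, producing [g] as observed.
[dorsal], [nasal] — on which /ɲ/ differs from /kʰ/ — are unchanged, so Root cannot have spread; the constituent is no larger than Laryngeal.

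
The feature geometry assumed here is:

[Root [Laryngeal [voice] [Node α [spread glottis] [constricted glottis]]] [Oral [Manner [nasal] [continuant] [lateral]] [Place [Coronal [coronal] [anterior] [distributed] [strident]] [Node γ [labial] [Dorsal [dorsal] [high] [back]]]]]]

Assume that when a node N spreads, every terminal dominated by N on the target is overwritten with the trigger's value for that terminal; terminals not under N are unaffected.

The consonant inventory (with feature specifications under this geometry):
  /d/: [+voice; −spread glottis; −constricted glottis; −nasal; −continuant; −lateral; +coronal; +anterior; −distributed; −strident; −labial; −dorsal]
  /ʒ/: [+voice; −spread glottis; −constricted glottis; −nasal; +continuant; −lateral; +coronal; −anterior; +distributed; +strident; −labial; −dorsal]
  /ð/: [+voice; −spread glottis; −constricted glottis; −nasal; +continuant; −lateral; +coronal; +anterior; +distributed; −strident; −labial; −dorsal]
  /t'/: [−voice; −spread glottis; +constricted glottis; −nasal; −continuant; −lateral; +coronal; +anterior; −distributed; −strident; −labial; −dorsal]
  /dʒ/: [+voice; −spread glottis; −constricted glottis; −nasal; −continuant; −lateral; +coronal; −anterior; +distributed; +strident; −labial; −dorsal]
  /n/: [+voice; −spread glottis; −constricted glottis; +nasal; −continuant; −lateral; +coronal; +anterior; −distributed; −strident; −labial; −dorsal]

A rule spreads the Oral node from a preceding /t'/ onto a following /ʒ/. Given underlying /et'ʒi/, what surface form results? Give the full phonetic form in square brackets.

[et'di]

Oral immediately or transitively dominates [nasal], [continuant], [lateral], [coronal], [anterior], [distributed], [strident], [labial], [dorsal], [high], [back].
After delinking /ʒ/'s Oral and linking /t'/'s, the affected terminals become [−nasal], [−continuant], [−lateral], [+coronal], [+anterior], [−distributed], [−strident], [−labial], [−dorsal]; [voice], [spread glottis], [constricted glottis] (outside Oral) are retained from /ʒ/.
Among the inventory, only /d/ has exactly this specification, giving the surface form [et'di].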